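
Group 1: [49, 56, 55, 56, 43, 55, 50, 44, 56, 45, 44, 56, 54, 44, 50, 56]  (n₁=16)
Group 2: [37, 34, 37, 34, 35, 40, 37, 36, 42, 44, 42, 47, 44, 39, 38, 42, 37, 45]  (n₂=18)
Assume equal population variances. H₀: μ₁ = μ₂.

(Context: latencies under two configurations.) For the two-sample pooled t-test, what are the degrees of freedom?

df = n₁ + n₂ − 2 = 16 + 18 − 2 = 32

degrees of freedom = 32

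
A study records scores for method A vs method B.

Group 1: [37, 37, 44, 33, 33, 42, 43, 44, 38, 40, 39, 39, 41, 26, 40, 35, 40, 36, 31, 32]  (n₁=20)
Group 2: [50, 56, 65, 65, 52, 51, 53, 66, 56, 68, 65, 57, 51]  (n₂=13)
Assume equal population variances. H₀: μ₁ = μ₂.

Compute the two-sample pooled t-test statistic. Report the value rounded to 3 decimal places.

x̄₁=37.500, s₁=4.730, n₁=20
x̄₂=58.077, s₂=6.726, n₂=13
s_p² = [19·4.730² + 12·6.726²]/31 = 31.2233
SE = √(s_p²·(1/20+1/13)) = 1.9907
t = (37.500−58.077)/1.9907 = -10.3364
df = 31

test statistic = -10.336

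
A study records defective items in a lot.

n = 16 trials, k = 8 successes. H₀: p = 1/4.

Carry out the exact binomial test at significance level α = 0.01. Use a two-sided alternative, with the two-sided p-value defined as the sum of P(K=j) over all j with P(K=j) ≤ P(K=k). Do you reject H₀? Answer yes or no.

reject H₀: no

Exact binomial: n=16, k=8, p₀=1/4=0.2500
P(X=j) = C(n,j)·p₀^j·(1−p₀)^(n−j); p = Σ P(X=j) over j with P(X=j) ≤ P(X=8)
p-value (two-sided) = 0.03715
At α=0.01: p ≥ α → fail to reject H₀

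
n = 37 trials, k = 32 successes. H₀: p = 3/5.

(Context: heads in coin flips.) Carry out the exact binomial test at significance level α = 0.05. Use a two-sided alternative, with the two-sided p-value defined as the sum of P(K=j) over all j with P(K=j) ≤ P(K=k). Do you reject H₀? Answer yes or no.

reject H₀: yes

Exact binomial: n=37, k=32, p₀=3/5=0.6000
P(X=j) = C(n,j)·p₀^j·(1−p₀)^(n−j); p = Σ P(X=j) over j with P(X=j) ≤ P(X=32)
p-value (two-sided) = 0.00064
At α=0.05: p < α → reject H₀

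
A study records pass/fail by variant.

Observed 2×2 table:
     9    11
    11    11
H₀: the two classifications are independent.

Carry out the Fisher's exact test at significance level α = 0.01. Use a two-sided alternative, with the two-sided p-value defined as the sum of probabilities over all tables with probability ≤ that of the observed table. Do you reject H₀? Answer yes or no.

reject H₀: no

Margins: r₁=20, r₂=22, c₁=20, c₂=22, n=42
p_obs = C(20,9)·C(22,11)/C(42,20); sum pmf over tables with pmf ≤ p_obs
p-value (two-sided) = 0.76747
At α=0.01: p ≥ α → fail to reject H₀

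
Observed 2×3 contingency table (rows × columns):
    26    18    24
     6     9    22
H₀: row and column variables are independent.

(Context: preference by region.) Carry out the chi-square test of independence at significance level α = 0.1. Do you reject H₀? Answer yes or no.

Row totals [68, 37], col totals [32, 27, 46], n=105
χ² = (26−20.72)²/20.72 + (18−17.49)²/17.49 + (24−29.79)²/29.79 + (6−11.28)²/11.28 + (9−9.51)²/9.51 + (22−16.21)²/16.21 = 7.0490
df = 2
p-value (upper-tail) = 0.02947
At α=0.1: p < α → reject H₀

reject H₀: yes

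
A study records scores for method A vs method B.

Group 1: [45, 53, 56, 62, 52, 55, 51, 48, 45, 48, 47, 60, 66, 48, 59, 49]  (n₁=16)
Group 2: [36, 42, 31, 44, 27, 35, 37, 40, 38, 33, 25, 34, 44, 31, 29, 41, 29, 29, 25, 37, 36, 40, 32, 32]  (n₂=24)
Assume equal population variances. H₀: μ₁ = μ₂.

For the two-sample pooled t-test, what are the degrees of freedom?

degrees of freedom = 38

df = n₁ + n₂ − 2 = 16 + 24 − 2 = 38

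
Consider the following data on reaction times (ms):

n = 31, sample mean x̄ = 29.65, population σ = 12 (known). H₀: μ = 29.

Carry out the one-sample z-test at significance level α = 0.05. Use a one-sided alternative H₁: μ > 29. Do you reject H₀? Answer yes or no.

reject H₀: no

SE = σ/√n = 12/√31 = 2.1553
z = (x̄−μ₀)/SE = (29.65−29)/2.1553 = 0.3016
p-value (one-sided, H₁ greater) = 0.38148
At α=0.05: p ≥ α → fail to reject H₀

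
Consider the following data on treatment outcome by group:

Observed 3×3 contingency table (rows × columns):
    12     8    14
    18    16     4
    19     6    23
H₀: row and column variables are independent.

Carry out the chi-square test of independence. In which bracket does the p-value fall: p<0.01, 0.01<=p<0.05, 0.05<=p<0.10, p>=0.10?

p-value bracket: p<0.01

Row totals [34, 38, 48], col totals [49, 30, 41], n=120
χ² = (12−13.88)²/13.88 + (8−8.50)²/8.50 + (14−11.62)²/11.62 + (18−15.52)²/15.52 + (16−9.50)²/9.50 + (4−12.98)²/12.98 + (19−19.60)²/19.60 + (6−12.00)²/12.00 + (23−16.40)²/16.40 = 17.5088
df = 4
p-value (upper-tail) = 0.00154
→ bracket: p<0.01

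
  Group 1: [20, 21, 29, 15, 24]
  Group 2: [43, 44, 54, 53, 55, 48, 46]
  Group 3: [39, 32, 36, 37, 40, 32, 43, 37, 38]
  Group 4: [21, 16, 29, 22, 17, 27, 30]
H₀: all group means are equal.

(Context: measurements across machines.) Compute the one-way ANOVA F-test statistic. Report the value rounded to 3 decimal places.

test statistic = 47.292

Group means [21.80, 49.00, 37.11, 23.14], grand mean 33.857
SSB = Σnᵢ(x̄ᵢ−x̄)² = 3230.883; SSW = ΣΣ(x−x̄ᵢ)² = 546.546
MSB = 3230.883/3 = 1076.9608; MSW = 546.546/24 = 22.7728
F = MSB/MSW = 47.2916
df = (3, 24)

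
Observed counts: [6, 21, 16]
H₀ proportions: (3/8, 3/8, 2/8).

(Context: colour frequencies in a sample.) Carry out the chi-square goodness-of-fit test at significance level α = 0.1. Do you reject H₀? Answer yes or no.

n = 43; E_i = n·p_i = [16.12, 16.12, 10.75]
χ² = (6−16.12)²/16.12 + (21−16.12)²/16.12 + (16−10.75)²/10.75 = 10.3953
df = 2
p-value (upper-tail) = 0.00553
At α=0.1: p < α → reject H₀

reject H₀: yes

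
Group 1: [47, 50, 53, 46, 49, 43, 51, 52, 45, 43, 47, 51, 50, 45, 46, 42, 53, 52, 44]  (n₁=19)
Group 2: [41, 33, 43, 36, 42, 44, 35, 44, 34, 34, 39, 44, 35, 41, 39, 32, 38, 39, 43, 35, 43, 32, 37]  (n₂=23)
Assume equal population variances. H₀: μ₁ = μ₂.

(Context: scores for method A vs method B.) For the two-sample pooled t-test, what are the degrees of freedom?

df = n₁ + n₂ − 2 = 19 + 23 − 2 = 40

degrees of freedom = 40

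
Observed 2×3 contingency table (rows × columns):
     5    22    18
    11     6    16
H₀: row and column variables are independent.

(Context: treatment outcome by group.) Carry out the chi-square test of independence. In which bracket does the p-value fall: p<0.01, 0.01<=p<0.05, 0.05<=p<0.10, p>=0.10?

p-value bracket: p<0.01

Row totals [45, 33], col totals [16, 28, 34], n=78
χ² = (5−9.23)²/9.23 + (22−16.15)²/16.15 + (18−19.62)²/19.62 + (11−6.77)²/6.77 + (6−11.85)²/11.85 + (16−14.38)²/14.38 = 9.8986
df = 2
p-value (upper-tail) = 0.00709
→ bracket: p<0.01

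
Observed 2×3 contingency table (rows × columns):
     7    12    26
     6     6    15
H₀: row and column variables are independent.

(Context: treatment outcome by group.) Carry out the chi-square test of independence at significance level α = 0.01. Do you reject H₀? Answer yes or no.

Row totals [45, 27], col totals [13, 18, 41], n=72
χ² = (7−8.12)²/8.12 + (12−11.25)²/11.25 + (26−25.62)²/25.62 + (6−4.88)²/4.88 + (6−6.75)²/6.75 + (15−15.38)²/15.38 = 0.5634
df = 2
p-value (upper-tail) = 0.75452
At α=0.01: p ≥ α → fail to reject H₀

reject H₀: no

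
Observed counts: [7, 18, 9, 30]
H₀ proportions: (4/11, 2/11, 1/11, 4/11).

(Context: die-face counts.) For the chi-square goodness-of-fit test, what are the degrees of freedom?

df = k − 1 = 4 − 1 = 3

degrees of freedom = 3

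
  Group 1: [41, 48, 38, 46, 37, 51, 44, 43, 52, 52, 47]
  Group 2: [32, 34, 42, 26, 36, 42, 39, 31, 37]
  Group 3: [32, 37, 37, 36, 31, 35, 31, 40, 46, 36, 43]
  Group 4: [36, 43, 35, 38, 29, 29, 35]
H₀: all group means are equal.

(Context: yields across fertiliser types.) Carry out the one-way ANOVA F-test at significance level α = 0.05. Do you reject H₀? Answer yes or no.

Group means [45.36, 35.44, 36.73, 35.00], grand mean 38.605
SSB = Σnᵢ(x̄ᵢ−x̄)² = 722.129; SSW = ΣΣ(x−x̄ᵢ)² = 878.949
MSB = 722.129/3 = 240.7098; MSW = 878.949/34 = 25.8515
F = MSB/MSW = 9.3113
df = (3, 34)
p-value (upper-tail) = 0.00012
At α=0.05: p < α → reject H₀

reject H₀: yes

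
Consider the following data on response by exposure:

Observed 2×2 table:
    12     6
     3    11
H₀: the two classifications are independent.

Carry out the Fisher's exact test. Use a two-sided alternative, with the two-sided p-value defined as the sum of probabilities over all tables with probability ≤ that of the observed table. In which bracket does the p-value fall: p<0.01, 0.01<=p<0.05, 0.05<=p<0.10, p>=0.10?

Margins: r₁=18, r₂=14, c₁=15, c₂=17, n=32
p_obs = C(18,12)·C(14,3)/C(32,15); sum pmf over tables with pmf ≤ p_obs
p-value (two-sided) = 0.01550
→ bracket: 0.01<=p<0.05

p-value bracket: 0.01<=p<0.05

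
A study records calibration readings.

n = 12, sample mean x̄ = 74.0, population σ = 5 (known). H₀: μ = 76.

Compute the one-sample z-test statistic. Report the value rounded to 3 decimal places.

SE = σ/√n = 5/√12 = 1.4434
z = (x̄−μ₀)/SE = (74.0−76)/1.4434 = -1.3856

test statistic = -1.386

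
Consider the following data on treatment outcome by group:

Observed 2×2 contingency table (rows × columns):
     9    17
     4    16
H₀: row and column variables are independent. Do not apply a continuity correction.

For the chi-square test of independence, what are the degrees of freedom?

degrees of freedom = 1

df = (r−1)(c−1) = (2−1)·(2−1) = 1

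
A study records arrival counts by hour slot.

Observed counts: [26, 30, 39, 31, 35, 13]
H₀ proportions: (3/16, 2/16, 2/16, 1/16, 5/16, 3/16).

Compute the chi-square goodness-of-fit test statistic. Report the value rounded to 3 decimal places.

test statistic = 74.107

n = 174; E_i = n·p_i = [32.62, 21.75, 21.75, 10.88, 54.38, 32.62]
χ² = (26−32.62)²/32.62 + (30−21.75)²/21.75 + (39−21.75)²/21.75 + (31−10.88)²/10.88 + (35−54.38)²/54.38 + (13−32.62)²/32.62 = 74.1073
df = 5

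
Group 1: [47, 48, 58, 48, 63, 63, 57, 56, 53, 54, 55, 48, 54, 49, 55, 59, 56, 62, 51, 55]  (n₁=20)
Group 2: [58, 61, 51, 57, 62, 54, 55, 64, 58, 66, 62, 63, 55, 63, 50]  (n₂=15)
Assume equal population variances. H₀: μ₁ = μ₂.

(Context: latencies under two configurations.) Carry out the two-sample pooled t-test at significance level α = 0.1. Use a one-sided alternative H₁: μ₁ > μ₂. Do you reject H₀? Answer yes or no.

reject H₀: no

x̄₁=54.550, s₁=4.989, n₁=20
x̄₂=58.600, s₂=4.881, n₂=15
s_p² = [19·4.989² + 14·4.881²]/33 = 24.4409
SE = √(s_p²·(1/20+1/15)) = 1.6886
t = (54.550−58.600)/1.6886 = -2.3984
df = 33
p-value (one-sided, H₁ greater) = 0.98886
At α=0.1: p ≥ α → fail to reject H₀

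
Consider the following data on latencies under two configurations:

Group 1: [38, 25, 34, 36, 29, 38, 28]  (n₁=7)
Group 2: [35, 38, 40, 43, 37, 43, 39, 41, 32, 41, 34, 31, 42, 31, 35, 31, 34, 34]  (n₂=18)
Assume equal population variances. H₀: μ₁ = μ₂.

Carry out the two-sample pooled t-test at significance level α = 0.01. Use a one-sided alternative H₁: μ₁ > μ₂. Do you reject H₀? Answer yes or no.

reject H₀: no

x̄₁=32.571, s₁=5.224, n₁=7
x̄₂=36.722, s₂=4.268, n₂=18
s_p² = [6·5.224² + 17·4.268²]/23 = 20.5794
SE = √(s_p²·(1/7+1/18)) = 2.0207
t = (32.571−36.722)/2.0207 = -2.0541
df = 23
p-value (one-sided, H₁ greater) = 0.97425
At α=0.01: p ≥ α → fail to reject H₀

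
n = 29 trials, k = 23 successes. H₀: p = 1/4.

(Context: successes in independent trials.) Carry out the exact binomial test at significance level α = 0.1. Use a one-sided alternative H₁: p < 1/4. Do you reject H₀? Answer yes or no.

reject H₀: no

Exact binomial: n=29, k=23, p₀=1/4=0.2500
P(X≤23) from Σ C(n,i)·p₀^i·(1−p₀)^(n−i)
p-value (one-sided, H₁ less) = 1.00000
At α=0.1: p ≥ α → fail to reject H₀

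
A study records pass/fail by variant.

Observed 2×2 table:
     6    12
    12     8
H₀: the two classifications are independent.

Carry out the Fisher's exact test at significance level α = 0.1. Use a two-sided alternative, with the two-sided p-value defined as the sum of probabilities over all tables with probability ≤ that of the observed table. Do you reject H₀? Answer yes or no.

Margins: r₁=18, r₂=20, c₁=18, c₂=20, n=38
p_obs = C(18,6)·C(20,12)/C(38,18); sum pmf over tables with pmf ≤ p_obs
p-value (two-sided) = 0.11921
At α=0.1: p ≥ α → fail to reject H₀

reject H₀: no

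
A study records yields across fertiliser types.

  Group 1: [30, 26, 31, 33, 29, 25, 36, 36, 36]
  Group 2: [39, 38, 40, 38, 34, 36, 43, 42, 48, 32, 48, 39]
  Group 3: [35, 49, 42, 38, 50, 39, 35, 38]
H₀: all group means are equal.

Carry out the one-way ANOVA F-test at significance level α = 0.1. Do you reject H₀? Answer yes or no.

reject H₀: yes

Group means [31.33, 39.75, 40.75], grand mean 37.414
SSB = Σnᵢ(x̄ᵢ−x̄)² = 487.284; SSW = ΣΣ(x−x̄ᵢ)² = 649.750
MSB = 487.284/2 = 243.6422; MSW = 649.750/26 = 24.9904
F = MSB/MSW = 9.7494
df = (2, 26)
p-value (upper-tail) = 0.00069
At α=0.1: p < α → reject H₀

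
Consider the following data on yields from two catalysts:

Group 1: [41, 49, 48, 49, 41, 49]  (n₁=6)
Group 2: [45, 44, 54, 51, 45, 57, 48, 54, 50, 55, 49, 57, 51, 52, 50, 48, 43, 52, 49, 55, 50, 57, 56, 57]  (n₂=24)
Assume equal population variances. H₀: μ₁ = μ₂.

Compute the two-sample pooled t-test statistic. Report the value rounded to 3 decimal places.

test statistic = -2.576

x̄₁=46.167, s₁=4.021, n₁=6
x̄₂=51.208, s₂=4.344, n₂=24
s_p² = [5·4.021² + 23·4.344²]/28 = 18.3854
SE = √(s_p²·(1/6+1/24)) = 1.9571
t = (46.167−51.208)/1.9571 = -2.5761
df = 28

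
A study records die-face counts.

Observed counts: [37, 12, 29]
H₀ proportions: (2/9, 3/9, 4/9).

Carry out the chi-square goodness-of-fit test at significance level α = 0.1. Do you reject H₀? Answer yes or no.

n = 78; E_i = n·p_i = [17.33, 26.00, 34.67]
χ² = (37−17.33)²/17.33 + (12−26.00)²/26.00 + (29−34.67)²/34.67 = 30.7788
df = 2
p-value (upper-tail) = 0.00000
At α=0.1: p < α → reject H₀

reject H₀: yes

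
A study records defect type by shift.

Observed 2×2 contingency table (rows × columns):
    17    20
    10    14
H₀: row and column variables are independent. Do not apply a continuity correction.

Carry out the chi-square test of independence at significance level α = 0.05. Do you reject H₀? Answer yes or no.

reject H₀: no

Row totals [37, 24], col totals [27, 34], n=61
χ² = (17−16.38)²/16.38 + (20−20.62)²/20.62 + (10−10.62)²/10.62 + (14−13.38)²/13.38 = 0.1081
df = 1
p-value (upper-tail) = 0.74237
At α=0.05: p ≥ α → fail to reject H₀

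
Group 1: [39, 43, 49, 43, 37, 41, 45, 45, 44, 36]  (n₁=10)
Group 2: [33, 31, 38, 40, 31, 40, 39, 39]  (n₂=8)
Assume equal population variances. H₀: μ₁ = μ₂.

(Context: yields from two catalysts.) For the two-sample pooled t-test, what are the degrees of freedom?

degrees of freedom = 16

df = n₁ + n₂ − 2 = 10 + 8 − 2 = 16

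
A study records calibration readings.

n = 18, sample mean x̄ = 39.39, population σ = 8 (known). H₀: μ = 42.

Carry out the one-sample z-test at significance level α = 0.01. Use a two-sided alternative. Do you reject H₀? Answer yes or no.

SE = σ/√n = 8/√18 = 1.8856
z = (x̄−μ₀)/SE = (39.39−42)/1.8856 = -1.3842
p-value (two-sided) = 0.16631
At α=0.01: p ≥ α → fail to reject H₀

reject H₀: no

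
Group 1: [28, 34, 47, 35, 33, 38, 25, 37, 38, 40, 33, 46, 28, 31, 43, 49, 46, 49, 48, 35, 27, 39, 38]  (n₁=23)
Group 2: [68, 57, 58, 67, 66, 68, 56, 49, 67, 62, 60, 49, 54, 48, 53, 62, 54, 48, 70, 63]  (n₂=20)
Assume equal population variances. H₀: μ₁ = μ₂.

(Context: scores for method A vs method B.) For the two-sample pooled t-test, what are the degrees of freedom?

degrees of freedom = 41

df = n₁ + n₂ − 2 = 23 + 20 − 2 = 41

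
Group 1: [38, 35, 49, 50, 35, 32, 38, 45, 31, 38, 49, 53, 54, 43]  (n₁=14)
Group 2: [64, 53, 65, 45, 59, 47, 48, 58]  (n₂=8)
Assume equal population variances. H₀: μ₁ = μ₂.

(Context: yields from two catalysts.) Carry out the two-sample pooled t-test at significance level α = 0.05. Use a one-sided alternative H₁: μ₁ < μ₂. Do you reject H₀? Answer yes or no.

x̄₁=42.143, s₁=7.863, n₁=14
x̄₂=54.875, s₂=7.772, n₂=8
s_p² = [13·7.863² + 7·7.772²]/20 = 61.3295
SE = √(s_p²·(1/14+1/8)) = 3.4709
t = (42.143−54.875)/3.4709 = -3.6683
df = 20
p-value (one-sided, H₁ less) = 0.00076
At α=0.05: p < α → reject H₀

reject H₀: yes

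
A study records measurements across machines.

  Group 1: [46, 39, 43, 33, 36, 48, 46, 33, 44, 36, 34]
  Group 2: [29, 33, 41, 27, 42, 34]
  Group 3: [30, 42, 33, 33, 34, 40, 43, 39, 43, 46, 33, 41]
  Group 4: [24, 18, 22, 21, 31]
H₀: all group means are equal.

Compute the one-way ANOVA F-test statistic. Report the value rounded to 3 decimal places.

Group means [39.82, 34.33, 38.08, 23.20], grand mean 35.794
SSB = Σnᵢ(x̄ᵢ−x̄)² = 1046.872; SSW = ΣΣ(x−x̄ᵢ)² = 908.686
MSB = 1046.872/3 = 348.9575; MSW = 908.686/30 = 30.2895
F = MSB/MSW = 11.5207
df = (3, 30)

test statistic = 11.521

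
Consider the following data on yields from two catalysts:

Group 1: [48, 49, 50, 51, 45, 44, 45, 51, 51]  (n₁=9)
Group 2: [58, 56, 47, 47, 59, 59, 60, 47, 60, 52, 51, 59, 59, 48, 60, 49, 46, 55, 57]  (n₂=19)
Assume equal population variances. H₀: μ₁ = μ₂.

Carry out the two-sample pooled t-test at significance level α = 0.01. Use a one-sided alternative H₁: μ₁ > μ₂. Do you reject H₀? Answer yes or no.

x̄₁=48.222, s₁=2.863, n₁=9
x̄₂=54.158, s₂=5.388, n₂=19
s_p² = [8·2.863² + 18·5.388²]/26 = 22.6185
SE = √(s_p²·(1/9+1/19)) = 1.9245
t = (48.222−54.158)/1.9245 = -3.0843
df = 26
p-value (one-sided, H₁ greater) = 0.99760
At α=0.01: p ≥ α → fail to reject H₀

reject H₀: no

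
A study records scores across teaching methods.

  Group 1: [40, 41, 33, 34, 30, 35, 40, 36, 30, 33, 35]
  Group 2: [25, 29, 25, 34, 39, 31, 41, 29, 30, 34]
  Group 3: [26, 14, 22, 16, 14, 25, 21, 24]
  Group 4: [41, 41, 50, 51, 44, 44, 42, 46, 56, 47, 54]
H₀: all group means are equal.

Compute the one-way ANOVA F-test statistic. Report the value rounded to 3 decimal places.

test statistic = 48.358

Group means [35.18, 31.70, 20.25, 46.91], grand mean 34.550
SSB = Σnᵢ(x̄ᵢ−x̄)² = 3401.755; SSW = ΣΣ(x−x̄ᵢ)² = 844.145
MSB = 3401.755/3 = 1133.9182; MSW = 844.145/36 = 23.4485
F = MSB/MSW = 48.3578
df = (3, 36)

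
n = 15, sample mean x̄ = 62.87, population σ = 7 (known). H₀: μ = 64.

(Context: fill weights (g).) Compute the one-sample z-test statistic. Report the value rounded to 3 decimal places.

SE = σ/√n = 7/√15 = 1.8074
z = (x̄−μ₀)/SE = (62.87−64)/1.8074 = -0.6252

test statistic = -0.625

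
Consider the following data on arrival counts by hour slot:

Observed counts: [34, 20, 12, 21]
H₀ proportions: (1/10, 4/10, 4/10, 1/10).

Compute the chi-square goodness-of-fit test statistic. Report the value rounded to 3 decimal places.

n = 87; E_i = n·p_i = [8.70, 34.80, 34.80, 8.70]
χ² = (34−8.70)²/8.70 + (20−34.80)²/34.80 + (12−34.80)²/34.80 + (21−8.70)²/8.70 = 112.1954
df = 3

test statistic = 112.195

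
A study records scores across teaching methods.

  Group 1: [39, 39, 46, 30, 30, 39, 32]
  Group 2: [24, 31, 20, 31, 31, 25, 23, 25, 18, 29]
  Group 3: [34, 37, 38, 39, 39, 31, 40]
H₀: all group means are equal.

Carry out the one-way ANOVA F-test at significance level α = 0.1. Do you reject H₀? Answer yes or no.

reject H₀: yes

Group means [36.43, 25.70, 36.86], grand mean 32.083
SSB = Σnᵢ(x̄ᵢ−x̄)² = 699.162; SSW = ΣΣ(x−x̄ᵢ)² = 474.671
MSB = 699.162/2 = 349.5810; MSW = 474.671/21 = 22.6034
F = MSB/MSW = 15.4659
df = (2, 21)
p-value (upper-tail) = 0.00007
At α=0.1: p < α → reject H₀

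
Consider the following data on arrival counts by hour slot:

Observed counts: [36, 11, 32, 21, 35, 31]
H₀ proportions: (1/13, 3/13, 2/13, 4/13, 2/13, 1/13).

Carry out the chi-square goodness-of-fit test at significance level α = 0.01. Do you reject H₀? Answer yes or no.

n = 166; E_i = n·p_i = [12.77, 38.31, 25.54, 51.08, 25.54, 12.77]
χ² = (36−12.77)²/12.77 + (11−38.31)²/38.31 + (32−25.54)²/25.54 + (21−51.08)²/51.08 + (35−25.54)²/25.54 + (31−12.77)²/12.77 = 110.6089
df = 5
p-value (upper-tail) = 0.00000
At α=0.01: p < α → reject H₀

reject H₀: yes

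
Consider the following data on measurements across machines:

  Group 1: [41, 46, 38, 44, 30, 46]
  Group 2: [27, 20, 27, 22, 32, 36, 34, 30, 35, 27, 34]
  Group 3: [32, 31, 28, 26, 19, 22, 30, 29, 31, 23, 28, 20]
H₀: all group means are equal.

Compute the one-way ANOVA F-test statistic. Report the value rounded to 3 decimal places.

test statistic = 15.566

Group means [40.83, 29.45, 26.58], grand mean 30.621
SSB = Σnᵢ(x̄ᵢ−x̄)² = 836.350; SSW = ΣΣ(x−x̄ᵢ)² = 698.477
MSB = 836.350/2 = 418.1752; MSW = 698.477/26 = 26.8645
F = MSB/MSW = 15.5661
df = (2, 26)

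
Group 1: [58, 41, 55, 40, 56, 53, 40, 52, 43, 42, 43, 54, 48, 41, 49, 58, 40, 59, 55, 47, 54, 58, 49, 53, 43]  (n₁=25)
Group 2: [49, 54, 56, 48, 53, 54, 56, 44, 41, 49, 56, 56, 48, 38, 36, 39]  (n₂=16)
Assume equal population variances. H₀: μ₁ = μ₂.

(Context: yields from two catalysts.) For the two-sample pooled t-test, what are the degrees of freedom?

df = n₁ + n₂ − 2 = 25 + 16 − 2 = 39

degrees of freedom = 39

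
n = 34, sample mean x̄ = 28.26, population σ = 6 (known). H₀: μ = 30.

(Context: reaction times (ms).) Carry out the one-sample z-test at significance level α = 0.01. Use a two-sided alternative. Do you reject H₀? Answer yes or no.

SE = σ/√n = 6/√34 = 1.0290
z = (x̄−μ₀)/SE = (28.26−30)/1.0290 = -1.6910
p-value (two-sided) = 0.09084
At α=0.01: p ≥ α → fail to reject H₀

reject H₀: no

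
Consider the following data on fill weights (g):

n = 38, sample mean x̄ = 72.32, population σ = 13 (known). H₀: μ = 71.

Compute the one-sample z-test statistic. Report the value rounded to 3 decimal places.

test statistic = 0.626

SE = σ/√n = 13/√38 = 2.1089
z = (x̄−μ₀)/SE = (72.32−71)/2.1089 = 0.6259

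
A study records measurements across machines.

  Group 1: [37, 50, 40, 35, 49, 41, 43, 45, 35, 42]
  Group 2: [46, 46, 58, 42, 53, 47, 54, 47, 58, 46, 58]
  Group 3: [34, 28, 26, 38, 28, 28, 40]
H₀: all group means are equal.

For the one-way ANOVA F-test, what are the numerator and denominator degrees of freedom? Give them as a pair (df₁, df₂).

k = 3 groups, N = 28 total
df = (k−1, N−k) = (3−1, 28−3) = (2, 25)

degrees of freedom = [2, 25]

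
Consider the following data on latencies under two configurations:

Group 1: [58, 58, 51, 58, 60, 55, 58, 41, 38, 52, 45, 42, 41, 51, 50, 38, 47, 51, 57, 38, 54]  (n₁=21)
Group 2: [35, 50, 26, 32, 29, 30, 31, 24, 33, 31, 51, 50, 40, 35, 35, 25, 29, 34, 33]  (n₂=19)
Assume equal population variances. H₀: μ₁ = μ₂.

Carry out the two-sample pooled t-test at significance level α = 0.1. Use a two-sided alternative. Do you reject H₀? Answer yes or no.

x̄₁=49.667, s₁=7.559, n₁=21
x̄₂=34.368, s₂=8.071, n₂=19
s_p² = [20·7.559² + 18·8.071²]/38 = 60.9234
SE = √(s_p²·(1/21+1/19)) = 2.4714
t = (49.667−34.368)/2.4714 = 6.1902
df = 38
p-value (two-sided) = 0.00000
At α=0.1: p < α → reject H₀

reject H₀: yes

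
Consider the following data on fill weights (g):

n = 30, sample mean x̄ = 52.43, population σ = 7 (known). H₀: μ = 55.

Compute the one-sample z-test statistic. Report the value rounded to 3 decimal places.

SE = σ/√n = 7/√30 = 1.2780
z = (x̄−μ₀)/SE = (52.43−55)/1.2780 = -2.0109

test statistic = -2.011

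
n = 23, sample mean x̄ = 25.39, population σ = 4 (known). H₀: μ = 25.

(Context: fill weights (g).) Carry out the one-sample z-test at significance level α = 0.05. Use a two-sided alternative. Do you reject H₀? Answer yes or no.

SE = σ/√n = 4/√23 = 0.8341
z = (x̄−μ₀)/SE = (25.39−25)/0.8341 = 0.4676
p-value (two-sided) = 0.64008
At α=0.05: p ≥ α → fail to reject H₀

reject H₀: no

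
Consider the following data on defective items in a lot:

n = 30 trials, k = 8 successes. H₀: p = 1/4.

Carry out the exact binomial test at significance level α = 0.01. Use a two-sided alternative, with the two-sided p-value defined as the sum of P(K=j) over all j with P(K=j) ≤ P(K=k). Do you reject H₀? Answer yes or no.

reject H₀: no

Exact binomial: n=30, k=8, p₀=1/4=0.2500
P(X=j) = C(n,j)·p₀^j·(1−p₀)^(n−j); p = Σ P(X=j) over j with P(X=j) ≤ P(X=8)
p-value (two-sided) = 0.83376
At α=0.01: p ≥ α → fail to reject H₀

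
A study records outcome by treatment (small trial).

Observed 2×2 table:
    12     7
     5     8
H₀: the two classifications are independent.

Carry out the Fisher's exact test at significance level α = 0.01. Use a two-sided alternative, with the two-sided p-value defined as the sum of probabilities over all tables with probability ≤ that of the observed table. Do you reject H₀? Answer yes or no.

reject H₀: no

Margins: r₁=19, r₂=13, c₁=17, c₂=15, n=32
p_obs = C(19,12)·C(13,5)/C(32,17); sum pmf over tables with pmf ≤ p_obs
p-value (two-sided) = 0.28037
At α=0.01: p ≥ α → fail to reject H₀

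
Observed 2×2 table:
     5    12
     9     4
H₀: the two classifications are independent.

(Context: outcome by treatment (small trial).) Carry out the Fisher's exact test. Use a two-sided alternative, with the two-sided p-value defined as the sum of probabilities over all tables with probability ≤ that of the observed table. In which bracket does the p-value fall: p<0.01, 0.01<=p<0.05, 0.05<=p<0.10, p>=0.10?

p-value bracket: 0.05<=p<0.10

Margins: r₁=17, r₂=13, c₁=14, c₂=16, n=30
p_obs = C(17,5)·C(13,9)/C(30,14); sum pmf over tables with pmf ≤ p_obs
p-value (two-sided) = 0.06336
→ bracket: 0.05<=p<0.10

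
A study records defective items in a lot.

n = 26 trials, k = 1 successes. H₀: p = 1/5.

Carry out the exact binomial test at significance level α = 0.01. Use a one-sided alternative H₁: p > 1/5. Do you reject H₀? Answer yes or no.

reject H₀: no

Exact binomial: n=26, k=1, p₀=1/5=0.2000
P(X≥1) from Σ C(n,i)·p₀^i·(1−p₀)^(n−i)
p-value (one-sided, H₁ greater) = 0.99698
At α=0.01: p ≥ α → fail to reject H₀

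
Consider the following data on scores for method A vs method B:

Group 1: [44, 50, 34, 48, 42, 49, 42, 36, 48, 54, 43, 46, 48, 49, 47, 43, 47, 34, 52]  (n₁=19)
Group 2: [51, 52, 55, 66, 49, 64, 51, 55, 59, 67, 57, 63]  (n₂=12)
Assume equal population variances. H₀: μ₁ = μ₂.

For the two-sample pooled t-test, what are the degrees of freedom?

df = n₁ + n₂ − 2 = 19 + 12 − 2 = 29

degrees of freedom = 29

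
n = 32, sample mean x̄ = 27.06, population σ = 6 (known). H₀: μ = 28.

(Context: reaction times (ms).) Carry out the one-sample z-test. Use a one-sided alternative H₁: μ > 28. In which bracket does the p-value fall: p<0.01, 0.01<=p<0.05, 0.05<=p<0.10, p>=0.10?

p-value bracket: p>=0.10

SE = σ/√n = 6/√32 = 1.0607
z = (x̄−μ₀)/SE = (27.06−28)/1.0607 = -0.8862
p-value (one-sided, H₁ greater) = 0.81226
→ bracket: p>=0.10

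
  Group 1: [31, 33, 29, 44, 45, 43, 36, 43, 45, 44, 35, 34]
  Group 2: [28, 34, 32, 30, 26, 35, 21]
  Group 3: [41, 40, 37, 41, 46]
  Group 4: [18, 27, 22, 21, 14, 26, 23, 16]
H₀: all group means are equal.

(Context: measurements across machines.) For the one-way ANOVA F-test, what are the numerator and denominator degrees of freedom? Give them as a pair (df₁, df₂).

degrees of freedom = [3, 28]

k = 4 groups, N = 32 total
df = (k−1, N−k) = (4−1, 32−4) = (3, 28)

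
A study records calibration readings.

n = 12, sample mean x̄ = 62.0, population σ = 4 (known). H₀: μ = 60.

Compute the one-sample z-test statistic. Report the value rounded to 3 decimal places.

SE = σ/√n = 4/√12 = 1.1547
z = (x̄−μ₀)/SE = (62.0−60)/1.1547 = 1.7321

test statistic = 1.732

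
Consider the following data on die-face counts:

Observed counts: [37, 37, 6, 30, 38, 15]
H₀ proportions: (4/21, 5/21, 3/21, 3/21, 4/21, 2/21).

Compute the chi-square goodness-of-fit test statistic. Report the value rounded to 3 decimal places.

test statistic = 17.568

n = 163; E_i = n·p_i = [31.05, 38.81, 23.29, 23.29, 31.05, 15.52]
χ² = (37−31.05)²/31.05 + (37−38.81)²/38.81 + (6−23.29)²/23.29 + (30−23.29)²/23.29 + (38−31.05)²/31.05 + (15−15.52)²/15.52 = 17.5678
df = 5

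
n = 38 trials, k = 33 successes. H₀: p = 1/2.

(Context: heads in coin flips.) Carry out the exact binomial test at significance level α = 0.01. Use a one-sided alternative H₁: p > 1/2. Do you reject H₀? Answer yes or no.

Exact binomial: n=38, k=33, p₀=1/2=0.5000
P(X≥33) from Σ C(n,i)·p₀^i·(1−p₀)^(n−i)
p-value (one-sided, H₁ greater) = 0.00000
At α=0.01: p < α → reject H₀

reject H₀: yes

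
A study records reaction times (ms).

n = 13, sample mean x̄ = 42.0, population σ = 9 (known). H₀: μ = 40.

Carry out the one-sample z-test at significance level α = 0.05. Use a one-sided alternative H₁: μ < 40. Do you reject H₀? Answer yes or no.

SE = σ/√n = 9/√13 = 2.4962
z = (x̄−μ₀)/SE = (42.0−40)/2.4962 = 0.8012
p-value (one-sided, H₁ less) = 0.78850
At α=0.05: p ≥ α → fail to reject H₀

reject H₀: no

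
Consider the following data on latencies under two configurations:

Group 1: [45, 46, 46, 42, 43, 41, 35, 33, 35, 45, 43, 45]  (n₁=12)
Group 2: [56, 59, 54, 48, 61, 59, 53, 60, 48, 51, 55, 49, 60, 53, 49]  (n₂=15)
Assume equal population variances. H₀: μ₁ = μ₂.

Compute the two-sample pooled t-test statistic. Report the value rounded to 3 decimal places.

test statistic = -7.043

x̄₁=41.583, s₁=4.660, n₁=12
x̄₂=54.333, s₂=4.685, n₂=15
s_p² = [11·4.660² + 14·4.685²]/25 = 21.8500
SE = √(s_p²·(1/12+1/15)) = 1.8104
t = (41.583−54.333)/1.8104 = -7.0427
df = 25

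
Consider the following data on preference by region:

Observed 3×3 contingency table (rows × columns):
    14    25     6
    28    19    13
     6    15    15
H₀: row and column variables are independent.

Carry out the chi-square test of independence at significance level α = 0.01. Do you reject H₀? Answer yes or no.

reject H₀: yes

Row totals [45, 60, 36], col totals [48, 59, 34], n=141
χ² = (14−15.32)²/15.32 + (25−18.83)²/18.83 + (6−10.85)²/10.85 + (28−20.43)²/20.43 + (19−25.11)²/25.11 + (13−14.47)²/14.47 + (6−12.26)²/12.26 + (15−15.06)²/15.06 + (15−8.68)²/8.68 = 16.5403
df = 4
p-value (upper-tail) = 0.00237
At α=0.01: p < α → reject H₀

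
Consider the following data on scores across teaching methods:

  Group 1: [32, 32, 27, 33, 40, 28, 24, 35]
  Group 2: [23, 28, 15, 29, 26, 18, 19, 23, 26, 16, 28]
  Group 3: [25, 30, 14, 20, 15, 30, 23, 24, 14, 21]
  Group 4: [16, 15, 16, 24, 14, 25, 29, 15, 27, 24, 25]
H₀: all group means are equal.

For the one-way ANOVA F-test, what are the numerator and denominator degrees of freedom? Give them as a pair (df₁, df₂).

k = 4 groups, N = 40 total
df = (k−1, N−k) = (4−1, 40−4) = (3, 36)

degrees of freedom = [3, 36]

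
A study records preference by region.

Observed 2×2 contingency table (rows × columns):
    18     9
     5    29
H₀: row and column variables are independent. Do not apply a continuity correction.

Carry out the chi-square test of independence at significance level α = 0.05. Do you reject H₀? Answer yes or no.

reject H₀: yes

Row totals [27, 34], col totals [23, 38], n=61
χ² = (18−10.18)²/10.18 + (9−16.82)²/16.82 + (5−12.82)²/12.82 + (29−21.18)²/21.18 = 17.2987
df = 1
p-value (upper-tail) = 0.00003
At α=0.05: p < α → reject H₀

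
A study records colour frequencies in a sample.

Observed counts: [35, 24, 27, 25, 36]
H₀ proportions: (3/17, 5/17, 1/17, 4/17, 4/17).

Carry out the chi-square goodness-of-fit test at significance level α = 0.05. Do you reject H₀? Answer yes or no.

n = 147; E_i = n·p_i = [25.94, 43.24, 8.65, 34.59, 34.59]
χ² = (35−25.94)²/25.94 + (24−43.24)²/43.24 + (27−8.65)²/8.65 + (25−34.59)²/34.59 + (36−34.59)²/34.59 = 53.3899
df = 4
p-value (upper-tail) = 0.00000
At α=0.05: p < α → reject H₀

reject H₀: yes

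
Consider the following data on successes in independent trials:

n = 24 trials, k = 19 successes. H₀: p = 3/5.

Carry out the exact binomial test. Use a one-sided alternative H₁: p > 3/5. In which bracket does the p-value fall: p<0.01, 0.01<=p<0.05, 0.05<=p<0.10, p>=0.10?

p-value bracket: 0.01<=p<0.05

Exact binomial: n=24, k=19, p₀=3/5=0.6000
P(X≥19) from Σ C(n,i)·p₀^i·(1−p₀)^(n−i)
p-value (one-sided, H₁ greater) = 0.03997
→ bracket: 0.01<=p<0.05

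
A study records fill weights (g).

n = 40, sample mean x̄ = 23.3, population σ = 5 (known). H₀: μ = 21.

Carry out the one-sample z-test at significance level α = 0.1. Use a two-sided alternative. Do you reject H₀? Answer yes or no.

SE = σ/√n = 5/√40 = 0.7906
z = (x̄−μ₀)/SE = (23.3−21)/0.7906 = 2.9093
p-value (two-sided) = 0.00362
At α=0.1: p < α → reject H₀

reject H₀: yes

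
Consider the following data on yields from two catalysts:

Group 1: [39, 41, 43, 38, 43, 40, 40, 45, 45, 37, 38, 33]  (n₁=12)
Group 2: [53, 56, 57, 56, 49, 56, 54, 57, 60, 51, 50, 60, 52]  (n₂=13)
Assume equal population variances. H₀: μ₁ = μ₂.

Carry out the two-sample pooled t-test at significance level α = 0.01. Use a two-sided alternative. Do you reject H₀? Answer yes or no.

reject H₀: yes

x̄₁=40.167, s₁=3.512, n₁=12
x̄₂=54.692, s₂=3.545, n₂=13
s_p² = [11·3.512² + 12·3.545²]/23 = 12.4537
SE = √(s_p²·(1/12+1/13)) = 1.4127
t = (40.167−54.692)/1.4127 = -10.2820
df = 23
p-value (two-sided) = 0.00000
At α=0.01: p < α → reject H₀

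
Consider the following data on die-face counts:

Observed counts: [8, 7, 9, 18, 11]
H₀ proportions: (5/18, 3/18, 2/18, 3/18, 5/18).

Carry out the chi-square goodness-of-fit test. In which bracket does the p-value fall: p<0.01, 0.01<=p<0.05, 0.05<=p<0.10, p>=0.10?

p-value bracket: p<0.01

n = 53; E_i = n·p_i = [14.72, 8.83, 5.89, 8.83, 14.72]
χ² = (8−14.72)²/14.72 + (7−8.83)²/8.83 + (9−5.89)²/5.89 + (18−8.83)²/8.83 + (11−14.72)²/14.72 = 15.5472
df = 4
p-value (upper-tail) = 0.00369
→ bracket: p<0.01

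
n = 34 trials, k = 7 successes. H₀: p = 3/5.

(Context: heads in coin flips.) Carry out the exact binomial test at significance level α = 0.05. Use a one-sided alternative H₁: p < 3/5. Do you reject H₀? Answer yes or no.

reject H₀: yes

Exact binomial: n=34, k=7, p₀=3/5=0.6000
P(X≤7) from Σ C(n,i)·p₀^i·(1−p₀)^(n−i)
p-value (one-sided, H₁ less) = 0.00000
At α=0.05: p < α → reject H₀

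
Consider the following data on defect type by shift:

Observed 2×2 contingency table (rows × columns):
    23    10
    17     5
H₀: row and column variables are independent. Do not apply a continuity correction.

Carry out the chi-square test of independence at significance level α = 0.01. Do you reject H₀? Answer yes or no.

Row totals [33, 22], col totals [40, 15], n=55
χ² = (23−24.00)²/24.00 + (10−9.00)²/9.00 + (17−16.00)²/16.00 + (5−6.00)²/6.00 = 0.3819
df = 1
p-value (upper-tail) = 0.53656
At α=0.01: p ≥ α → fail to reject H₀

reject H₀: no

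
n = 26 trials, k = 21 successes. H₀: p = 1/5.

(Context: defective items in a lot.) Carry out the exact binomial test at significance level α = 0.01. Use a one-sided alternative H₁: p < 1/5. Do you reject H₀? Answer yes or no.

Exact binomial: n=26, k=21, p₀=1/5=0.2000
P(X≤21) from Σ C(n,i)·p₀^i·(1−p₀)^(n−i)
p-value (one-sided, H₁ less) = 1.00000
At α=0.01: p ≥ α → fail to reject H₀

reject H₀: no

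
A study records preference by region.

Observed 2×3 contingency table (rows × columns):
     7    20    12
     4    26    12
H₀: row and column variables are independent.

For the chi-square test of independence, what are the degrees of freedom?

df = (r−1)(c−1) = (2−1)·(3−1) = 2

degrees of freedom = 2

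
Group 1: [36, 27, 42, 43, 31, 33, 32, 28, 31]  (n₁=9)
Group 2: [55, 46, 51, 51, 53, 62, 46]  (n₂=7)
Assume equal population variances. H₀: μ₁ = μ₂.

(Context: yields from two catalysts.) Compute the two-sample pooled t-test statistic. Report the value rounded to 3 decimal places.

x̄₁=33.667, s₁=5.657, n₁=9
x̄₂=52.000, s₂=5.538, n₂=7
s_p² = [8·5.657² + 6·5.538²]/14 = 31.4286
SE = √(s_p²·(1/9+1/7)) = 2.8252
t = (33.667−52.000)/2.8252 = -6.4892
df = 14

test statistic = -6.489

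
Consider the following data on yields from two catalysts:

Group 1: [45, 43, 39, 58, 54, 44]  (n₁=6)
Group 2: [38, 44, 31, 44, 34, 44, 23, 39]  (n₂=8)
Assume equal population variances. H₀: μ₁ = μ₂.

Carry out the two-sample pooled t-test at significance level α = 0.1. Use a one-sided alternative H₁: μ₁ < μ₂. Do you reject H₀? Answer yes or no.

x̄₁=47.167, s₁=7.250, n₁=6
x̄₂=37.125, s₂=7.492, n₂=8
s_p² = [5·7.250² + 7·7.492²]/12 = 54.6424
SE = √(s_p²·(1/6+1/8)) = 3.9922
t = (47.167−37.125)/3.9922 = 2.5153
df = 12
p-value (one-sided, H₁ less) = 0.98643
At α=0.1: p ≥ α → fail to reject H₀

reject H₀: no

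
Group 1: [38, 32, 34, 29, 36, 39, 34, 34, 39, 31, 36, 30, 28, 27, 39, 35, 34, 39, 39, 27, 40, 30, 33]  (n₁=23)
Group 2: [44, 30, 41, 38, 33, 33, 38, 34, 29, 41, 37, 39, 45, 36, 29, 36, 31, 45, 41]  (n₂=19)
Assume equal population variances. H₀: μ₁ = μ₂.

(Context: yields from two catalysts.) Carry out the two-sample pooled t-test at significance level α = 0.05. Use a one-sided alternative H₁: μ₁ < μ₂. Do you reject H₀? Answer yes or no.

x̄₁=34.043, s₁=4.216, n₁=23
x̄₂=36.842, s₂=5.199, n₂=19
s_p² = [22·4.216² + 18·5.199²]/40 = 21.9371
SE = √(s_p²·(1/23+1/19)) = 1.4520
t = (34.043−36.842)/1.4520 = -1.9274
df = 40
p-value (one-sided, H₁ less) = 0.03053
At α=0.05: p < α → reject H₀

reject H₀: yes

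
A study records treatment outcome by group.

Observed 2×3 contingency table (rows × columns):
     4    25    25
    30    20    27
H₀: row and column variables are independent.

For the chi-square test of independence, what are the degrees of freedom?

df = (r−1)(c−1) = (2−1)·(3−1) = 2

degrees of freedom = 2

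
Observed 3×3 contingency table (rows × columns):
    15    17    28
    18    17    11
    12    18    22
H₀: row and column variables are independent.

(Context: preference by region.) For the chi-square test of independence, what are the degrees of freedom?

degrees of freedom = 4

df = (r−1)(c−1) = (3−1)·(3−1) = 4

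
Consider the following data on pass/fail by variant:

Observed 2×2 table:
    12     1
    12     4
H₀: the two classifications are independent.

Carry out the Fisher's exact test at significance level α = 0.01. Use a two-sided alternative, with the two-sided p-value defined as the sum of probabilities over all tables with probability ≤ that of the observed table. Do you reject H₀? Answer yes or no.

Margins: r₁=13, r₂=16, c₁=24, c₂=5, n=29
p_obs = C(13,12)·C(16,12)/C(29,24); sum pmf over tables with pmf ≤ p_obs
p-value (two-sided) = 0.34319
At α=0.01: p ≥ α → fail to reject H₀

reject H₀: no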